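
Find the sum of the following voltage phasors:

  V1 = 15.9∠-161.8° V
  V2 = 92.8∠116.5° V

Step 1 — Convert each phasor to rectangular form:
  V1 = 15.9·(cos(-161.8°) + j·sin(-161.8°)) = -15.1 - j4.966 V
  V2 = 92.8·(cos(116.5°) + j·sin(116.5°)) = -41.41 + j83.05 V
Step 2 — Sum components: V_total = -56.51 + j78.08 V.
Step 3 — Convert to polar: |V_total| = 96.39 V, ∠V_total = 125.9°.

V_total = 96.39∠125.9° V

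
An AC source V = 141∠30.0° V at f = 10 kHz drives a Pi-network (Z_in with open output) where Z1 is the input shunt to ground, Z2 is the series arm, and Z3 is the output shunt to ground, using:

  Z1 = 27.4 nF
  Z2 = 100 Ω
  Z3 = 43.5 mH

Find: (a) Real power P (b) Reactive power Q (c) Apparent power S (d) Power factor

Step 1 — Angular frequency: ω = 2π·f = 2π·1e+04 = 6.283e+04 rad/s.
Step 2 — Component impedances:
  Z1: Z = 1/(jωC) = -j/(ω·C) = 0 - j580.9 Ω
  Z2: Z = R = 100 Ω
  Z3: Z = jωL = j·6.283e+04·0.0435 = 0 + j2733 Ω
Step 3 — With open output, the series arm Z2 and the output shunt Z3 appear in series to ground: Z2 + Z3 = 100 + j2733 Ω.
Step 4 — Parallel with input shunt Z1: Z_in = Z1 || (Z2 + Z3) = 7.268 - j737.3 Ω = 737.3∠-89.4° Ω.
Step 5 — Source phasor: V = 141∠30.0° V = 122.1 + j70.5 V.
Step 6 — Current: I = V / Z = -0.09398 + j0.1665 A = 0.1912∠119.4° A.
Step 7 — Complex power: S = V·I* = 0.2658 - j26.96 VA.
Step 8 — Real power: P = Re(S) = 0.2658 W.
Step 9 — Reactive power: Q = Im(S) = -26.96 VAR.
Step 10 — Apparent power: |S| = 26.96 VA.
Step 11 — Power factor: PF = P/|S| = 0.009857 (leading).

(a) P = 0.2658 W  (b) Q = -26.96 VAR  (c) S = 26.96 VA  (d) PF = 0.009857 (leading)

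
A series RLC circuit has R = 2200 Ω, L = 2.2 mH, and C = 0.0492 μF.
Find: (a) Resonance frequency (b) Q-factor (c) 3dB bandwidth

Step 1 — Resonance condition Im(Z)=0 gives ω₀ = 1/√(LC).
Step 2 — ω₀ = 1/√(0.0022·4.92e-08) = 9.612e+04 rad/s.
Step 3 — f₀ = ω₀/(2π) = 1.53e+04 Hz.
Step 4 — Series Q: Q = ω₀L/R = 9.612e+04·0.0022/2200 = 0.09612.
Step 5 — 3dB bandwidth: Δω = ω₀/Q = 1e+06 rad/s; BW = Δω/(2π) = 1.592e+05 Hz.

(a) f₀ = 1.53e+04 Hz  (b) Q = 0.09612  (c) BW = 1.592e+05 Hz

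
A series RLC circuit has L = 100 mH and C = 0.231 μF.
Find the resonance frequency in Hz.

Step 1 — Resonance condition Im(Z)=0 gives ω₀ = 1/√(LC).
Step 2 — ω₀ = 1/√(0.1·2.31e-07) = 6580 rad/s.
Step 3 — f₀ = ω₀/(2π) = 1047 Hz.

f₀ = 1047 Hz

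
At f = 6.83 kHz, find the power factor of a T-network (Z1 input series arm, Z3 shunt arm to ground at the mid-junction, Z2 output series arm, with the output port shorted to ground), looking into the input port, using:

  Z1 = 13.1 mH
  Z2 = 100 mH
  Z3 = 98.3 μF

Step 1 — Angular frequency: ω = 2π·f = 2π·6830 = 4.291e+04 rad/s.
Step 2 — Component impedances:
  Z1: Z = jωL = j·4.291e+04·0.0131 = 0 + j562.2 Ω
  Z2: Z = jωL = j·4.291e+04·0.1 = 0 + j4291 Ω
  Z3: Z = 1/(jωC) = -j/(ω·C) = 0 - j0.2371 Ω
Step 3 — With the output port shorted to ground, the output series arm Z2 runs from the junction to ground; the shunt arm Z3 also runs from the junction to ground. They appear in parallel: Z3 || Z2 = 0 - j0.2371 Ω.
Step 4 — Series with input arm Z1: Z_in = Z1 + (Z3 || Z2) = 0 + j561.9 Ω = 561.9∠90.0° Ω.
Step 5 — Power factor: PF = cos(φ) = Re(Z)/|Z| = 0/561.9 = 0.
Step 6 — Type: Im(Z) = 561.9 ⇒ lagging (phase φ = 90.0°).

PF = 0 (lagging, φ = 90.0°)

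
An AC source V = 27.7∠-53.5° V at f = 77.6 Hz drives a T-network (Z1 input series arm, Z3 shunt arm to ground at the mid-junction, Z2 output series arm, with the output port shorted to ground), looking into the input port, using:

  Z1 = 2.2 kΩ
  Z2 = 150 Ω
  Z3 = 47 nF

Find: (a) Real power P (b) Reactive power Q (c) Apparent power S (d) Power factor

Step 1 — Angular frequency: ω = 2π·f = 2π·77.6 = 487.6 rad/s.
Step 2 — Component impedances:
  Z1: Z = R = 2200 Ω
  Z2: Z = R = 150 Ω
  Z3: Z = 1/(jωC) = -j/(ω·C) = 0 - j4.364e+04 Ω
Step 3 — With the output port shorted to ground, the output series arm Z2 runs from the junction to ground; the shunt arm Z3 also runs from the junction to ground. They appear in parallel: Z3 || Z2 = 150 - j0.5156 Ω.
Step 4 — Series with input arm Z1: Z_in = Z1 + (Z3 || Z2) = 2350 - j0.5156 Ω = 2350∠-0.0° Ω.
Step 5 — Source phasor: V = 27.7∠-53.5° V = 16.48 - j22.27 V.
Step 6 — Current: I = V / Z = 0.007013 - j0.009474 A = 0.01179∠-53.5° A.
Step 7 — Complex power: S = V·I* = 0.3265 - j7.164e-05 VA.
Step 8 — Real power: P = Re(S) = 0.3265 W.
Step 9 — Reactive power: Q = Im(S) = -7.164e-05 VAR.
Step 10 — Apparent power: |S| = 0.3265 VA.
Step 11 — Power factor: PF = P/|S| = 1 (leading).

(a) P = 0.3265 W  (b) Q = -7.164e-05 VAR  (c) S = 0.3265 VA  (d) PF = 1 (leading)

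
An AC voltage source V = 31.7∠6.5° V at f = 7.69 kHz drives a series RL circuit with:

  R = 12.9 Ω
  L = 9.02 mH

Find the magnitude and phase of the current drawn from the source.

Step 1 — Angular frequency: ω = 2π·f = 2π·7690 = 4.832e+04 rad/s.
Step 2 — Component impedances:
  R: Z = R = 12.9 Ω
  L: Z = jωL = j·4.832e+04·0.00902 = 0 + j435.8 Ω
Step 3 — Series combination: Z_total = R + L = 12.9 + j435.8 Ω = 436∠88.3° Ω.
Step 4 — Source phasor: V = 31.7∠6.5° V = 31.5 + j3.589 V.
Step 5 — Ohm's law: I = V / Z_total = (31.5 + j3.589) / (12.9 + j435.8) = 0.01036 - j0.07196 A.
Step 6 — Convert to polar: |I| = 0.0727 A, ∠I = -81.8°.

I = 0.0727∠-81.8° A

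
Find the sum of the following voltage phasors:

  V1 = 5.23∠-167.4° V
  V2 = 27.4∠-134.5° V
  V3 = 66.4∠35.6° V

Step 1 — Convert each phasor to rectangular form:
  V1 = 5.23·(cos(-167.4°) + j·sin(-167.4°)) = -5.104 - j1.141 V
  V2 = 27.4·(cos(-134.5°) + j·sin(-134.5°)) = -19.2 - j19.54 V
  V3 = 66.4·(cos(35.6°) + j·sin(35.6°)) = 53.99 + j38.65 V
Step 2 — Sum components: V_total = 29.68 + j17.97 V.
Step 3 — Convert to polar: |V_total| = 34.7 V, ∠V_total = 31.2°.

V_total = 34.7∠31.2° V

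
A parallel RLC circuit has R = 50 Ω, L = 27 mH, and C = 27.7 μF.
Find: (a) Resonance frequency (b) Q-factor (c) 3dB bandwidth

Step 1 — Resonance: ω₀ = 1/√(LC) = 1/√(0.027·2.77e-05) = 1156 rad/s.
Step 2 — f₀ = ω₀/(2π) = 184 Hz.
Step 3 — Parallel Q: Q = R/(ω₀L) = 50/(1156·0.027) = 1.602.
Step 4 — Bandwidth: Δω = ω₀/Q = 722 rad/s; BW = Δω/(2π) = 114.9 Hz.

(a) f₀ = 184 Hz  (b) Q = 1.602  (c) BW = 114.9 Hz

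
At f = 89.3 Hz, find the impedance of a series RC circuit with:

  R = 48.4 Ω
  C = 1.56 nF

Step 1 — Angular frequency: ω = 2π·f = 2π·89.3 = 561.1 rad/s.
Step 2 — Component impedances:
  R: Z = R = 48.4 Ω
  C: Z = 1/(jωC) = -j/(ω·C) = 0 - j1.142e+06 Ω
Step 3 — Series combination: Z_total = R + C = 48.4 - j1.142e+06 Ω = 1.142e+06∠-90.0° Ω.

Z = 48.4 - j1.142e+06 Ω = 1.142e+06∠-90.0° Ω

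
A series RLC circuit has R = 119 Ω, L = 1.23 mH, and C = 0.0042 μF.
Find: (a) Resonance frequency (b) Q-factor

Step 1 — Resonance condition Im(Z)=0 gives ω₀ = 1/√(LC).
Step 2 — ω₀ = 1/√(0.00123·4.2e-09) = 4.4e+05 rad/s.
Step 3 — f₀ = ω₀/(2π) = 7.002e+04 Hz.
Step 4 — Series Q: Q = ω₀L/R = 4.4e+05·0.00123/119 = 4.548.

(a) f₀ = 7.002e+04 Hz  (b) Q = 4.548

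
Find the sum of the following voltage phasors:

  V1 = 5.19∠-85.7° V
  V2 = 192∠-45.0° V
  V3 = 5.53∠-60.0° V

Step 1 — Convert each phasor to rectangular form:
  V1 = 5.19·(cos(-85.7°) + j·sin(-85.7°)) = 0.3891 - j5.175 V
  V2 = 192·(cos(-45.0°) + j·sin(-45.0°)) = 135.8 - j135.8 V
  V3 = 5.53·(cos(-60.0°) + j·sin(-60.0°)) = 2.765 - j4.789 V
Step 2 — Sum components: V_total = 138.9 - j145.7 V.
Step 3 — Convert to polar: |V_total| = 201.3 V, ∠V_total = -46.4°.

V_total = 201.3∠-46.4° V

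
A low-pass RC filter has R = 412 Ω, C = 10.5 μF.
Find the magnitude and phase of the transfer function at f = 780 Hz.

Step 1 — Angular frequency: ω = 2π·780 = 4901 rad/s.
Step 2 — Transfer function: H(jω) = 1/(1 + jωRC).
Step 3 — Denominator: 1 + jωRC = 1 + j·4901·412·1.05e-05 = 1 + j21.2.
Step 4 — H = 0.00222 - j0.04706.
Step 5 — Magnitude: |H| = 0.04711 (-26.5 dB); phase: φ = -87.3°.

|H| = 0.04711 (-26.5 dB), φ = -87.3°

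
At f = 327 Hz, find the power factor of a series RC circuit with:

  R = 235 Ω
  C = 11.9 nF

Step 1 — Angular frequency: ω = 2π·f = 2π·327 = 2055 rad/s.
Step 2 — Component impedances:
  R: Z = R = 235 Ω
  C: Z = 1/(jωC) = -j/(ω·C) = 0 - j4.09e+04 Ω
Step 3 — Series combination: Z_total = R + C = 235 - j4.09e+04 Ω = 4.09e+04∠-89.7° Ω.
Step 4 — Power factor: PF = cos(φ) = Re(Z)/|Z| = 235/4.09e+04 = 0.005746.
Step 5 — Type: Im(Z) = -4.09e+04 ⇒ leading (phase φ = -89.7°).

PF = 0.005746 (leading, φ = -89.7°)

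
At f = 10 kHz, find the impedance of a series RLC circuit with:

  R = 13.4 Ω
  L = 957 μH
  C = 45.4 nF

Step 1 — Angular frequency: ω = 2π·f = 2π·1e+04 = 6.283e+04 rad/s.
Step 2 — Component impedances:
  R: Z = R = 13.4 Ω
  L: Z = jωL = j·6.283e+04·0.000957 = 0 + j60.13 Ω
  C: Z = 1/(jωC) = -j/(ω·C) = 0 - j350.6 Ω
Step 3 — Series combination: Z_total = R + L + C = 13.4 - j290.4 Ω = 290.7∠-87.4° Ω.

Z = 13.4 - j290.4 Ω = 290.7∠-87.4° Ω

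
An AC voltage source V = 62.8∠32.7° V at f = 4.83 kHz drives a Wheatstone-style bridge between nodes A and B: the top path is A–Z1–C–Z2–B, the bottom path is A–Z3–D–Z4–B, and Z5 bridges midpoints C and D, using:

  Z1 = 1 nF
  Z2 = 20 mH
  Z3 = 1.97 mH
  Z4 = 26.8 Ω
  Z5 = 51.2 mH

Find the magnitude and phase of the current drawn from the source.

Step 1 — Angular frequency: ω = 2π·f = 2π·4830 = 3.035e+04 rad/s.
Step 2 — Component impedances:
  Z1: Z = 1/(jωC) = -j/(ω·C) = 0 - j3.295e+04 Ω
  Z2: Z = jωL = j·3.035e+04·0.02 = 0 + j607 Ω
  Z3: Z = jωL = j·3.035e+04·0.00197 = 0 + j59.79 Ω
  Z4: Z = R = 26.8 Ω
  Z5: Z = jωL = j·3.035e+04·0.0512 = 0 + j1554 Ω
Step 3 — Bridge requires nodal analysis (the Z5 bridge couples midpoints C and D, so the two paths cannot be reduced to a simple series/parallel combination). Setting node B to ground and injecting 1 A at node A, the 3-node admittance system at A, C, D solves to V_A = Z_AB = 26.87 + j60.22 Ω = 65.94∠66.0° Ω.
Step 4 — Source phasor: V = 62.8∠32.7° V = 52.85 + j33.93 V.
Step 5 — Ohm's law: I = V / Z_total = (52.85 + j33.93) / (26.87 + j60.22) = 0.7964 - j0.5223 A.
Step 6 — Convert to polar: |I| = 0.9524 A, ∠I = -33.3°.

I = 0.9524∠-33.3° A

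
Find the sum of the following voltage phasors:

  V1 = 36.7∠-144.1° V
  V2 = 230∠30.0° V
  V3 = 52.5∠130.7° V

Step 1 — Convert each phasor to rectangular form:
  V1 = 36.7·(cos(-144.1°) + j·sin(-144.1°)) = -29.73 - j21.52 V
  V2 = 230·(cos(30.0°) + j·sin(30.0°)) = 199.2 + j115 V
  V3 = 52.5·(cos(130.7°) + j·sin(130.7°)) = -34.24 + j39.8 V
Step 2 — Sum components: V_total = 135.2 + j133.3 V.
Step 3 — Convert to polar: |V_total| = 189.9 V, ∠V_total = 44.6°.

V_total = 189.9∠44.6° V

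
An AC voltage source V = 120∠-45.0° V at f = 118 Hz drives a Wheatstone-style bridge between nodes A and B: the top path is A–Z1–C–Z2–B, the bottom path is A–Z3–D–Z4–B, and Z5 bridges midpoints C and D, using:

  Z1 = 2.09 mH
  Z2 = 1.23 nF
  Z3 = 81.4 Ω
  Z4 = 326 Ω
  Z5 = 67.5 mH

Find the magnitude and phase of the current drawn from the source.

Step 1 — Angular frequency: ω = 2π·f = 2π·118 = 741.4 rad/s.
Step 2 — Component impedances:
  Z1: Z = jωL = j·741.4·0.00209 = 0 + j1.55 Ω
  Z2: Z = 1/(jωC) = -j/(ω·C) = 0 - j1.097e+06 Ω
  Z3: Z = R = 81.4 Ω
  Z4: Z = R = 326 Ω
  Z5: Z = jωL = j·741.4·0.0675 = 0 + j50.05 Ω
Step 3 — Bridge requires nodal analysis (the Z5 bridge couples midpoints C and D, so the two paths cannot be reduced to a simple series/parallel combination). Setting node B to ground and injecting 1 A at node A, the 3-node admittance system at A, C, D solves to V_A = Z_AB = 349.4 + j36.7 Ω = 351.3∠6.0° Ω.
Step 4 — Source phasor: V = 120∠-45.0° V = 84.85 - j84.85 V.
Step 5 — Ohm's law: I = V / Z_total = (84.85 - j84.85) / (349.4 + j36.7) = 0.215 - j0.2655 A.
Step 6 — Convert to polar: |I| = 0.3416 A, ∠I = -51.0°.

I = 0.3416∠-51.0° A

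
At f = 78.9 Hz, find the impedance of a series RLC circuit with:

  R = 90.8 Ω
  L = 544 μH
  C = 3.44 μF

Step 1 — Angular frequency: ω = 2π·f = 2π·78.9 = 495.7 rad/s.
Step 2 — Component impedances:
  R: Z = R = 90.8 Ω
  L: Z = jωL = j·495.7·0.000544 = 0 + j0.2697 Ω
  C: Z = 1/(jωC) = -j/(ω·C) = 0 - j586.4 Ω
Step 3 — Series combination: Z_total = R + L + C = 90.8 - j586.1 Ω = 593.1∠-81.2° Ω.

Z = 90.8 - j586.1 Ω = 593.1∠-81.2° Ω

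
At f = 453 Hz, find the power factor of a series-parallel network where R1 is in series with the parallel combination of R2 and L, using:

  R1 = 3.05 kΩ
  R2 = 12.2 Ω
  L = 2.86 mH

Step 1 — Angular frequency: ω = 2π·f = 2π·453 = 2846 rad/s.
Step 2 — Component impedances:
  R1: Z = R = 3050 Ω
  R2: Z = R = 12.2 Ω
  L: Z = jωL = j·2846·0.00286 = 0 + j8.14 Ω
Step 3 — Parallel branch: R2 || L = 1/(1/R2 + 1/L) = 3.758 + j5.633 Ω.
Step 4 — Series with R1: Z_total = R1 + (R2 || L) = 3054 + j5.633 Ω = 3054∠0.1° Ω.
Step 5 — Power factor: PF = cos(φ) = Re(Z)/|Z| = 3054/3054 = 1.
Step 6 — Type: Im(Z) = 5.633 ⇒ lagging (phase φ = 0.1°).

PF = 1 (lagging, φ = 0.1°)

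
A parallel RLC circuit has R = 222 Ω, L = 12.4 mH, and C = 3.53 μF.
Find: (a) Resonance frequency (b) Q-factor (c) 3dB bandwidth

Step 1 — Resonance: ω₀ = 1/√(LC) = 1/√(0.0124·3.53e-06) = 4780 rad/s.
Step 2 — f₀ = ω₀/(2π) = 760.7 Hz.
Step 3 — Parallel Q: Q = R/(ω₀L) = 222/(4780·0.0124) = 3.746.
Step 4 — Bandwidth: Δω = ω₀/Q = 1276 rad/s; BW = Δω/(2π) = 203.1 Hz.

(a) f₀ = 760.7 Hz  (b) Q = 3.746  (c) BW = 203.1 Hz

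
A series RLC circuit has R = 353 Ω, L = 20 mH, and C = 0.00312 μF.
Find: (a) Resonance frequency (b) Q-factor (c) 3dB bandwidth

Step 1 — Resonance condition Im(Z)=0 gives ω₀ = 1/√(LC).
Step 2 — ω₀ = 1/√(0.02·3.12e-09) = 1.266e+05 rad/s.
Step 3 — f₀ = ω₀/(2π) = 2.015e+04 Hz.
Step 4 — Series Q: Q = ω₀L/R = 1.266e+05·0.02/353 = 7.172.
Step 5 — 3dB bandwidth: Δω = ω₀/Q = 1.765e+04 rad/s; BW = Δω/(2π) = 2809 Hz.

(a) f₀ = 2.015e+04 Hz  (b) Q = 7.172  (c) BW = 2809 Hz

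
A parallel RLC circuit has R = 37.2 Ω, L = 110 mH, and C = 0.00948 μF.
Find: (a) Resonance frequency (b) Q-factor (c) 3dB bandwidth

Step 1 — Resonance: ω₀ = 1/√(LC) = 1/√(0.11·9.48e-09) = 3.097e+04 rad/s.
Step 2 — f₀ = ω₀/(2π) = 4929 Hz.
Step 3 — Parallel Q: Q = R/(ω₀L) = 37.2/(3.097e+04·0.11) = 0.01092.
Step 4 — Bandwidth: Δω = ω₀/Q = 2.836e+06 rad/s; BW = Δω/(2π) = 4.513e+05 Hz.

(a) f₀ = 4929 Hz  (b) Q = 0.01092  (c) BW = 4.513e+05 Hz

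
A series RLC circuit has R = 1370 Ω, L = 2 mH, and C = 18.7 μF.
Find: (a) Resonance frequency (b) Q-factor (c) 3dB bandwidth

Step 1 — Resonance: ω₀ = 1/√(LC) = 1/√(0.002·1.87e-05) = 5171 rad/s.
Step 2 — f₀ = ω₀/(2π) = 823 Hz.
Step 3 — Series Q: Q = ω₀L/R = 5171·0.002/1370 = 0.007549.
Step 4 — Bandwidth: Δω = ω₀/Q = 6.85e+05 rad/s; BW = Δω/(2π) = 1.09e+05 Hz.

(a) f₀ = 823 Hz  (b) Q = 0.007549  (c) BW = 1.09e+05 Hz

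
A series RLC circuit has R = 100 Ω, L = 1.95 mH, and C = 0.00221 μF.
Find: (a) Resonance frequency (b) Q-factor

Step 1 — Resonance condition Im(Z)=0 gives ω₀ = 1/√(LC).
Step 2 — ω₀ = 1/√(0.00195·2.21e-09) = 4.817e+05 rad/s.
Step 3 — f₀ = ω₀/(2π) = 7.667e+04 Hz.
Step 4 — Series Q: Q = ω₀L/R = 4.817e+05·0.00195/100 = 9.393.

(a) f₀ = 7.667e+04 Hz  (b) Q = 9.393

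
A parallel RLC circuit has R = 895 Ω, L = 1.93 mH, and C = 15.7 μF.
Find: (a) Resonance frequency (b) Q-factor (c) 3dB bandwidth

Step 1 — Resonance: ω₀ = 1/√(LC) = 1/√(0.00193·1.57e-05) = 5745 rad/s.
Step 2 — f₀ = ω₀/(2π) = 914.3 Hz.
Step 3 — Parallel Q: Q = R/(ω₀L) = 895/(5745·0.00193) = 80.72.
Step 4 — Bandwidth: Δω = ω₀/Q = 71.17 rad/s; BW = Δω/(2π) = 11.33 Hz.

(a) f₀ = 914.3 Hz  (b) Q = 80.72  (c) BW = 11.33 Hz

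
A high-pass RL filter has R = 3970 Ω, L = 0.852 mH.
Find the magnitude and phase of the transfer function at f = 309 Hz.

Step 1 — Angular frequency: ω = 2π·309 = 1942 rad/s.
Step 2 — Transfer function: H(jω) = jωL/(R + jωL).
Step 3 — Numerator jωL = j·1.654; denominator R + jωL = 3970 + j1.654.
Step 4 — H = 1.736e-07 + j0.0004167.
Step 5 — Magnitude: |H| = 0.0004167 (-67.6 dB); phase: φ = 90.0°.

|H| = 0.0004167 (-67.6 dB), φ = 90.0°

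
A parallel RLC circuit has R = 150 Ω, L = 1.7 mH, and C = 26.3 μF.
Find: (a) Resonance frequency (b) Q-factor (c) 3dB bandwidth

Step 1 — Resonance: ω₀ = 1/√(LC) = 1/√(0.0017·2.63e-05) = 4729 rad/s.
Step 2 — f₀ = ω₀/(2π) = 752.7 Hz.
Step 3 — Parallel Q: Q = R/(ω₀L) = 150/(4729·0.0017) = 18.66.
Step 4 — Bandwidth: Δω = ω₀/Q = 253.5 rad/s; BW = Δω/(2π) = 40.34 Hz.

(a) f₀ = 752.7 Hz  (b) Q = 18.66  (c) BW = 40.34 Hz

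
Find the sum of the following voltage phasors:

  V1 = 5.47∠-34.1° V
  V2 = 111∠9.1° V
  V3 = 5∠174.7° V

Step 1 — Convert each phasor to rectangular form:
  V1 = 5.47·(cos(-34.1°) + j·sin(-34.1°)) = 4.529 - j3.067 V
  V2 = 111·(cos(9.1°) + j·sin(9.1°)) = 109.6 + j17.56 V
  V3 = 5·(cos(174.7°) + j·sin(174.7°)) = -4.979 + j0.4619 V
Step 2 — Sum components: V_total = 109.2 + j14.95 V.
Step 3 — Convert to polar: |V_total| = 110.2 V, ∠V_total = 7.8°.

V_total = 110.2∠7.8° V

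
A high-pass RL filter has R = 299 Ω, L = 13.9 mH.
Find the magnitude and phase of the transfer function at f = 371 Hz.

Step 1 — Angular frequency: ω = 2π·371 = 2331 rad/s.
Step 2 — Transfer function: H(jω) = jωL/(R + jωL).
Step 3 — Numerator jωL = j·32.4; denominator R + jωL = 299 + j32.4.
Step 4 — H = 0.01161 + j0.1071.
Step 5 — Magnitude: |H| = 0.1077 (-19.4 dB); phase: φ = 83.8°.

|H| = 0.1077 (-19.4 dB), φ = 83.8°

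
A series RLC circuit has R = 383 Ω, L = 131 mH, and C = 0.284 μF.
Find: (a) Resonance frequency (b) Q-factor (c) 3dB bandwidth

Step 1 — Resonance condition Im(Z)=0 gives ω₀ = 1/√(LC).
Step 2 — ω₀ = 1/√(0.131·2.84e-07) = 5184 rad/s.
Step 3 — f₀ = ω₀/(2π) = 825.1 Hz.
Step 4 — Series Q: Q = ω₀L/R = 5184·0.131/383 = 1.773.
Step 5 — 3dB bandwidth: Δω = ω₀/Q = 2924 rad/s; BW = Δω/(2π) = 465.3 Hz.

(a) f₀ = 825.1 Hz  (b) Q = 1.773  (c) BW = 465.3 Hz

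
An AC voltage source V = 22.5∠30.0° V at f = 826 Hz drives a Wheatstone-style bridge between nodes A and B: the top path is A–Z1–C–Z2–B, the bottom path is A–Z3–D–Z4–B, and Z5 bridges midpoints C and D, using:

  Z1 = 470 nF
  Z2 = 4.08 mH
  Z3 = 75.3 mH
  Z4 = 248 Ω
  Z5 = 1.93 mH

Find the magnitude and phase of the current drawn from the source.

Step 1 — Angular frequency: ω = 2π·f = 2π·826 = 5190 rad/s.
Step 2 — Component impedances:
  Z1: Z = 1/(jωC) = -j/(ω·C) = 0 - j410 Ω
  Z2: Z = jωL = j·5190·0.00408 = 0 + j21.17 Ω
  Z3: Z = jωL = j·5190·0.0753 = 0 + j390.8 Ω
  Z4: Z = R = 248 Ω
  Z5: Z = jωL = j·5190·0.00193 = 0 + j10.02 Ω
Step 3 — Bridge requires nodal analysis (the Z5 bridge couples midpoints C and D, so the two paths cannot be reduced to a simple series/parallel combination). Setting node B to ground and injecting 1 A at node A, the 3-node admittance system at A, C, D solves to V_A = Z_AB = 866.7 + j1.784e+04 Ω = 1.787e+04∠87.2° Ω.
Step 4 — Source phasor: V = 22.5∠30.0° V = 19.49 + j11.25 V.
Step 5 — Ohm's law: I = V / Z_total = (19.49 + j11.25) / (866.7 + j1.784e+04) = 0.0006819 - j0.001059 A.
Step 6 — Convert to polar: |I| = 0.001259 A, ∠I = -57.2°.

I = 0.001259∠-57.2° A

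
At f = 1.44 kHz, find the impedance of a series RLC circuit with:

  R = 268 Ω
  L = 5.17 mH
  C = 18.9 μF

Step 1 — Angular frequency: ω = 2π·f = 2π·1440 = 9048 rad/s.
Step 2 — Component impedances:
  R: Z = R = 268 Ω
  L: Z = jωL = j·9048·0.00517 = 0 + j46.78 Ω
  C: Z = 1/(jωC) = -j/(ω·C) = 0 - j5.848 Ω
Step 3 — Series combination: Z_total = R + L + C = 268 + j40.93 Ω = 271.1∠8.7° Ω.

Z = 268 + j40.93 Ω = 271.1∠8.7° Ω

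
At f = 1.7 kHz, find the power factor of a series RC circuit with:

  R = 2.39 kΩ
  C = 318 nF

Step 1 — Angular frequency: ω = 2π·f = 2π·1700 = 1.068e+04 rad/s.
Step 2 — Component impedances:
  R: Z = R = 2390 Ω
  C: Z = 1/(jωC) = -j/(ω·C) = 0 - j294.4 Ω
Step 3 — Series combination: Z_total = R + C = 2390 - j294.4 Ω = 2408∠-7.0° Ω.
Step 4 — Power factor: PF = cos(φ) = Re(Z)/|Z| = 2390/2408 = 0.9925.
Step 5 — Type: Im(Z) = -294.4 ⇒ leading (phase φ = -7.0°).

PF = 0.9925 (leading, φ = -7.0°)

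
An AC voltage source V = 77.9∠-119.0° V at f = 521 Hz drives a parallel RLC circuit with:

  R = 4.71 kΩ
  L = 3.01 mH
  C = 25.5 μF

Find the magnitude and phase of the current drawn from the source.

Step 1 — Angular frequency: ω = 2π·f = 2π·521 = 3274 rad/s.
Step 2 — Component impedances:
  R: Z = R = 4710 Ω
  L: Z = jωL = j·3274·0.00301 = 0 + j9.853 Ω
  C: Z = 1/(jωC) = -j/(ω·C) = 0 - j11.98 Ω
Step 3 — Parallel combination: 1/Z_total = 1/R + 1/L + 1/C; Z_total = 0.6543 + j55.51 Ω = 55.51∠89.3° Ω.
Step 4 — Source phasor: V = 77.9∠-119.0° V = -37.77 - j68.13 V.
Step 5 — Ohm's law: I = V / Z_total = (-37.77 - j68.13) / (0.6543 + j55.51) = -1.235 + j0.6658 A.
Step 6 — Convert to polar: |I| = 1.403 A, ∠I = 151.7°.

I = 1.403∠151.7° A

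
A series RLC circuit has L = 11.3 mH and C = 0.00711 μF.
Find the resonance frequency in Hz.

Step 1 — Resonance condition Im(Z)=0 gives ω₀ = 1/√(LC).
Step 2 — ω₀ = 1/√(0.0113·7.11e-09) = 1.116e+05 rad/s.
Step 3 — f₀ = ω₀/(2π) = 1.776e+04 Hz.

f₀ = 1.776e+04 Hz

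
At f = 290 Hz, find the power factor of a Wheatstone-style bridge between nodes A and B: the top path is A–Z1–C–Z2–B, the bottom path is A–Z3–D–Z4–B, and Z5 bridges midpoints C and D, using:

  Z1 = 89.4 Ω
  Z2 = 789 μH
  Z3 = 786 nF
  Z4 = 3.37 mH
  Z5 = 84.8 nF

Step 1 — Angular frequency: ω = 2π·f = 2π·290 = 1822 rad/s.
Step 2 — Component impedances:
  Z1: Z = R = 89.4 Ω
  Z2: Z = jωL = j·1822·0.000789 = 0 + j1.438 Ω
  Z3: Z = 1/(jωC) = -j/(ω·C) = 0 - j698.2 Ω
  Z4: Z = jωL = j·1822·0.00337 = 0 + j6.141 Ω
  Z5: Z = 1/(jωC) = -j/(ω·C) = 0 - j6472 Ω
Step 3 — Bridge requires nodal analysis (the Z5 bridge couples midpoints C and D, so the two paths cannot be reduced to a simple series/parallel combination). Setting node B to ground and injecting 1 A at node A, the 3-node admittance system at A, C, D solves to V_A = Z_AB = 88.29 - j9.988 Ω = 88.86∠-6.5° Ω.
Step 4 — Power factor: PF = cos(φ) = Re(Z)/|Z| = 88.294/88.857 = 0.9937.
Step 5 — Type: Im(Z) = -9.988 ⇒ leading (phase φ = -6.5°).

PF = 0.9937 (leading, φ = -6.5°)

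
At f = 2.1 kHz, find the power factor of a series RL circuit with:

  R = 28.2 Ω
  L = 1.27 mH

Step 1 — Angular frequency: ω = 2π·f = 2π·2100 = 1.319e+04 rad/s.
Step 2 — Component impedances:
  R: Z = R = 28.2 Ω
  L: Z = jωL = j·1.319e+04·0.00127 = 0 + j16.76 Ω
Step 3 — Series combination: Z_total = R + L = 28.2 + j16.76 Ω = 32.8∠30.7° Ω.
Step 4 — Power factor: PF = cos(φ) = Re(Z)/|Z| = 28.2/32.803 = 0.8597.
Step 5 — Type: Im(Z) = 16.76 ⇒ lagging (phase φ = 30.7°).

PF = 0.8597 (lagging, φ = 30.7°)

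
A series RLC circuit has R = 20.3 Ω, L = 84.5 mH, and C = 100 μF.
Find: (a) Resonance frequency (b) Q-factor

Step 1 — Resonance condition Im(Z)=0 gives ω₀ = 1/√(LC).
Step 2 — ω₀ = 1/√(0.0845·0.0001) = 344 rad/s.
Step 3 — f₀ = ω₀/(2π) = 54.75 Hz.
Step 4 — Series Q: Q = ω₀L/R = 344·0.0845/20.3 = 1.432.

(a) f₀ = 54.75 Hz  (b) Q = 1.432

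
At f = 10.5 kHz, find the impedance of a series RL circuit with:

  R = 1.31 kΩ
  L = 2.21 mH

Step 1 — Angular frequency: ω = 2π·f = 2π·1.05e+04 = 6.597e+04 rad/s.
Step 2 — Component impedances:
  R: Z = R = 1310 Ω
  L: Z = jωL = j·6.597e+04·0.00221 = 0 + j145.8 Ω
Step 3 — Series combination: Z_total = R + L = 1310 + j145.8 Ω = 1318∠6.4° Ω.

Z = 1310 + j145.8 Ω = 1318∠6.4° Ω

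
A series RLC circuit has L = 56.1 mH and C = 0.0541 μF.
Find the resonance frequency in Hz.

Step 1 — Resonance condition Im(Z)=0 gives ω₀ = 1/√(LC).
Step 2 — ω₀ = 1/√(0.0561·5.41e-08) = 1.815e+04 rad/s.
Step 3 — f₀ = ω₀/(2π) = 2889 Hz.

f₀ = 2889 Hz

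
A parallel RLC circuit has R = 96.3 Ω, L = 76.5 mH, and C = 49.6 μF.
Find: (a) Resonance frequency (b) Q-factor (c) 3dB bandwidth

Step 1 — Resonance: ω₀ = 1/√(LC) = 1/√(0.0765·4.96e-05) = 513.4 rad/s.
Step 2 — f₀ = ω₀/(2π) = 81.7 Hz.
Step 3 — Parallel Q: Q = R/(ω₀L) = 96.3/(513.4·0.0765) = 2.452.
Step 4 — Bandwidth: Δω = ω₀/Q = 209.4 rad/s; BW = Δω/(2π) = 33.32 Hz.

(a) f₀ = 81.7 Hz  (b) Q = 2.452  (c) BW = 33.32 Hz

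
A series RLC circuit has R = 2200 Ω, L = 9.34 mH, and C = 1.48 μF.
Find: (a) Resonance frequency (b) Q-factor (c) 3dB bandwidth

Step 1 — Resonance condition Im(Z)=0 gives ω₀ = 1/√(LC).
Step 2 — ω₀ = 1/√(0.00934·1.48e-06) = 8505 rad/s.
Step 3 — f₀ = ω₀/(2π) = 1354 Hz.
Step 4 — Series Q: Q = ω₀L/R = 8505·0.00934/2200 = 0.03611.
Step 5 — 3dB bandwidth: Δω = ω₀/Q = 2.355e+05 rad/s; BW = Δω/(2π) = 3.749e+04 Hz.

(a) f₀ = 1354 Hz  (b) Q = 0.03611  (c) BW = 3.749e+04 Hz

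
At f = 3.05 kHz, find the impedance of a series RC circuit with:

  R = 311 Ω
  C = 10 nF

Step 1 — Angular frequency: ω = 2π·f = 2π·3050 = 1.916e+04 rad/s.
Step 2 — Component impedances:
  R: Z = R = 311 Ω
  C: Z = 1/(jωC) = -j/(ω·C) = 0 - j5218 Ω
Step 3 — Series combination: Z_total = R + C = 311 - j5218 Ω = 5227∠-86.6° Ω.

Z = 311 - j5218 Ω = 5227∠-86.6° Ω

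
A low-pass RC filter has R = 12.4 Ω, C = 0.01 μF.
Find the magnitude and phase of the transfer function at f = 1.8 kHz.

Step 1 — Angular frequency: ω = 2π·1800 = 1.131e+04 rad/s.
Step 2 — Transfer function: H(jω) = 1/(1 + jωRC).
Step 3 — Denominator: 1 + jωRC = 1 + j·1.131e+04·12.4·1e-08 = 1 + j0.001402.
Step 4 — H = 1 - j0.001402.
Step 5 — Magnitude: |H| = 1 (-0.0 dB); phase: φ = -0.1°.

|H| = 1 (-0.0 dB), φ = -0.1°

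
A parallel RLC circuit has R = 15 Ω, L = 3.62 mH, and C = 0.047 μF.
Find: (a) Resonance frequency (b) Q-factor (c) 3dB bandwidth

Step 1 — Resonance: ω₀ = 1/√(LC) = 1/√(0.00362·4.7e-08) = 7.666e+04 rad/s.
Step 2 — f₀ = ω₀/(2π) = 1.22e+04 Hz.
Step 3 — Parallel Q: Q = R/(ω₀L) = 15/(7.666e+04·0.00362) = 0.05405.
Step 4 — Bandwidth: Δω = ω₀/Q = 1.418e+06 rad/s; BW = Δω/(2π) = 2.258e+05 Hz.

(a) f₀ = 1.22e+04 Hz  (b) Q = 0.05405  (c) BW = 2.258e+05 Hz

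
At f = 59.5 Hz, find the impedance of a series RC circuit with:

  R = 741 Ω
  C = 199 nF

Step 1 — Angular frequency: ω = 2π·f = 2π·59.5 = 373.8 rad/s.
Step 2 — Component impedances:
  R: Z = R = 741 Ω
  C: Z = 1/(jωC) = -j/(ω·C) = 0 - j1.344e+04 Ω
Step 3 — Series combination: Z_total = R + C = 741 - j1.344e+04 Ω = 1.346e+04∠-86.8° Ω.

Z = 741 - j1.344e+04 Ω = 1.346e+04∠-86.8° Ω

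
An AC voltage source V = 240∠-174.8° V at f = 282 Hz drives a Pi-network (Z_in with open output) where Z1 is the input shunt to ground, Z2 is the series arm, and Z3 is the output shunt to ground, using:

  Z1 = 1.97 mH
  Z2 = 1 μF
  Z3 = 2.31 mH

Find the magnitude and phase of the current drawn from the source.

Step 1 — Angular frequency: ω = 2π·f = 2π·282 = 1772 rad/s.
Step 2 — Component impedances:
  Z1: Z = jωL = j·1772·0.00197 = 0 + j3.491 Ω
  Z2: Z = 1/(jωC) = -j/(ω·C) = 0 - j564.4 Ω
  Z3: Z = jωL = j·1772·0.00231 = 0 + j4.093 Ω
Step 3 — With open output, the series arm Z2 and the output shunt Z3 appear in series to ground: Z2 + Z3 = 0 - j560.3 Ω.
Step 4 — Parallel with input shunt Z1: Z_in = Z1 || (Z2 + Z3) = 0 + j3.512 Ω = 3.512∠90.0° Ω.
Step 5 — Source phasor: V = 240∠-174.8° V = -239 - j21.75 V.
Step 6 — Ohm's law: I = V / Z_total = (-239 - j21.75) / (0 + j3.512) = -6.193 + j68.05 A.
Step 7 — Convert to polar: |I| = 68.33 A, ∠I = 95.2°.

I = 68.33∠95.2° A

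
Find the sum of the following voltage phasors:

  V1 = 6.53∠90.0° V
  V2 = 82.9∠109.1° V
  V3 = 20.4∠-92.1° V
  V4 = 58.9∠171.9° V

Step 1 — Convert each phasor to rectangular form:
  V1 = 6.53·(cos(90.0°) + j·sin(90.0°)) = 0 + j6.53 V
  V2 = 82.9·(cos(109.1°) + j·sin(109.1°)) = -27.13 + j78.34 V
  V3 = 20.4·(cos(-92.1°) + j·sin(-92.1°)) = -0.7475 - j20.39 V
  V4 = 58.9·(cos(171.9°) + j·sin(171.9°)) = -58.31 + j8.299 V
Step 2 — Sum components: V_total = -86.19 + j72.78 V.
Step 3 — Convert to polar: |V_total| = 112.8 V, ∠V_total = 139.8°.

V_total = 112.8∠139.8° V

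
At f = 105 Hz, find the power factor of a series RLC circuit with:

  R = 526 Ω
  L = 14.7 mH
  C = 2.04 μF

Step 1 — Angular frequency: ω = 2π·f = 2π·105 = 659.7 rad/s.
Step 2 — Component impedances:
  R: Z = R = 526 Ω
  L: Z = jωL = j·659.7·0.0147 = 0 + j9.698 Ω
  C: Z = 1/(jωC) = -j/(ω·C) = 0 - j743 Ω
Step 3 — Series combination: Z_total = R + L + C = 526 - j733.3 Ω = 902.5∠-54.3° Ω.
Step 4 — Power factor: PF = cos(φ) = Re(Z)/|Z| = 526/902.46 = 0.5829.
Step 5 — Type: Im(Z) = -733.3 ⇒ leading (phase φ = -54.3°).

PF = 0.5829 (leading, φ = -54.3°)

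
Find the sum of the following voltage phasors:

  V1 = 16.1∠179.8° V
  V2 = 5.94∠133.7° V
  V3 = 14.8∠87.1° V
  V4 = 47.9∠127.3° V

Step 1 — Convert each phasor to rectangular form:
  V1 = 16.1·(cos(179.8°) + j·sin(179.8°)) = -16.1 + j0.0562 V
  V2 = 5.94·(cos(133.7°) + j·sin(133.7°)) = -4.104 + j4.294 V
  V3 = 14.8·(cos(87.1°) + j·sin(87.1°)) = 0.7488 + j14.78 V
  V4 = 47.9·(cos(127.3°) + j·sin(127.3°)) = -29.03 + j38.1 V
Step 2 — Sum components: V_total = -48.48 + j57.23 V.
Step 3 — Convert to polar: |V_total| = 75.01 V, ∠V_total = 130.3°.

V_total = 75.01∠130.3° V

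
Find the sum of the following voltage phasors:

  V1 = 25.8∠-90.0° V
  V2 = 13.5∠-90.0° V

Step 1 — Convert each phasor to rectangular form:
  V1 = 25.8·(cos(-90.0°) + j·sin(-90.0°)) = 0 - j25.8 V
  V2 = 13.5·(cos(-90.0°) + j·sin(-90.0°)) = 0 - j13.5 V
Step 2 — Sum components: V_total = 0 - j39.3 V.
Step 3 — Convert to polar: |V_total| = 39.3 V, ∠V_total = -90.0°.

V_total = 39.3∠-90.0° V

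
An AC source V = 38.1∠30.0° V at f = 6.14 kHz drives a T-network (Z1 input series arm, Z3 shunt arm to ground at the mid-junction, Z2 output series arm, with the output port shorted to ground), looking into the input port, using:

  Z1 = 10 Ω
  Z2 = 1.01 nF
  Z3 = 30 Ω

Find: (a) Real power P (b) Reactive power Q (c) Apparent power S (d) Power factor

Step 1 — Angular frequency: ω = 2π·f = 2π·6140 = 3.858e+04 rad/s.
Step 2 — Component impedances:
  Z1: Z = R = 10 Ω
  Z2: Z = 1/(jωC) = -j/(ω·C) = 0 - j2.566e+04 Ω
  Z3: Z = R = 30 Ω
Step 3 — With the output port shorted to ground, the output series arm Z2 runs from the junction to ground; the shunt arm Z3 also runs from the junction to ground. They appear in parallel: Z3 || Z2 = 30 - j0.03507 Ω.
Step 4 — Series with input arm Z1: Z_in = Z1 + (Z3 || Z2) = 40 - j0.03507 Ω = 40∠-0.1° Ω.
Step 5 — Source phasor: V = 38.1∠30.0° V = 33 + j19.05 V.
Step 6 — Current: I = V / Z = 0.8245 + j0.477 A = 0.9525∠30.1° A.
Step 7 — Complex power: S = V·I* = 36.29 - j0.03182 VA.
Step 8 — Real power: P = Re(S) = 36.29 W.
Step 9 — Reactive power: Q = Im(S) = -0.03182 VAR.
Step 10 — Apparent power: |S| = 36.29 VA.
Step 11 — Power factor: PF = P/|S| = 1 (leading).

(a) P = 36.29 W  (b) Q = -0.03182 VAR  (c) S = 36.29 VA  (d) PF = 1 (leading)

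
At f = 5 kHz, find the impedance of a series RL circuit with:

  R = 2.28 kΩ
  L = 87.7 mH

Step 1 — Angular frequency: ω = 2π·f = 2π·5000 = 3.142e+04 rad/s.
Step 2 — Component impedances:
  R: Z = R = 2280 Ω
  L: Z = jωL = j·3.142e+04·0.0877 = 0 + j2755 Ω
Step 3 — Series combination: Z_total = R + L = 2280 + j2755 Ω = 3576∠50.4° Ω.

Z = 2280 + j2755 Ω = 3576∠50.4° Ω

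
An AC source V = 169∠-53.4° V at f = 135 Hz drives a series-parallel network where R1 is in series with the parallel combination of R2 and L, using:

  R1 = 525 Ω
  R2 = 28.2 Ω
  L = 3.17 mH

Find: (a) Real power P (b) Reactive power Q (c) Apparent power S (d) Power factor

Step 1 — Angular frequency: ω = 2π·f = 2π·135 = 848.2 rad/s.
Step 2 — Component impedances:
  R1: Z = R = 525 Ω
  R2: Z = R = 28.2 Ω
  L: Z = jωL = j·848.2·0.00317 = 0 + j2.689 Ω
Step 3 — Parallel branch: R2 || L = 1/(1/R2 + 1/L) = 0.2541 + j2.665 Ω.
Step 4 — Series with R1: Z_total = R1 + (R2 || L) = 525.3 + j2.665 Ω = 525.3∠0.3° Ω.
Step 5 — Source phasor: V = 169∠-53.4° V = 100.8 - j135.7 V.
Step 6 — Current: I = V / Z = 0.1905 - j0.2593 A = 0.3217∠-53.7° A.
Step 7 — Complex power: S = V·I* = 54.37 + j0.2758 VA.
Step 8 — Real power: P = Re(S) = 54.37 W.
Step 9 — Reactive power: Q = Im(S) = 0.2758 VAR.
Step 10 — Apparent power: |S| = 54.37 VA.
Step 11 — Power factor: PF = P/|S| = 1 (lagging).

(a) P = 54.37 W  (b) Q = 0.2758 VAR  (c) S = 54.37 VA  (d) PF = 1 (lagging)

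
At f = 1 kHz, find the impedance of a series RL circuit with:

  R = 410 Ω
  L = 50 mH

Step 1 — Angular frequency: ω = 2π·f = 2π·1000 = 6283 rad/s.
Step 2 — Component impedances:
  R: Z = R = 410 Ω
  L: Z = jωL = j·6283·0.05 = 0 + j314.2 Ω
Step 3 — Series combination: Z_total = R + L = 410 + j314.2 Ω = 516.5∠37.5° Ω.

Z = 410 + j314.2 Ω = 516.5∠37.5° Ω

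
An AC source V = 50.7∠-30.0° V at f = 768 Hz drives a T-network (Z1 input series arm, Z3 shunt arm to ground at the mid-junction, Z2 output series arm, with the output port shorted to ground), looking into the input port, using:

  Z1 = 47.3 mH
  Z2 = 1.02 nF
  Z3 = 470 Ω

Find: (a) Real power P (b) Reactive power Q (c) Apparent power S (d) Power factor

Step 1 — Angular frequency: ω = 2π·f = 2π·768 = 4825 rad/s.
Step 2 — Component impedances:
  Z1: Z = jωL = j·4825·0.0473 = 0 + j228.2 Ω
  Z2: Z = 1/(jωC) = -j/(ω·C) = 0 - j2.032e+05 Ω
  Z3: Z = R = 470 Ω
Step 3 — With the output port shorted to ground, the output series arm Z2 runs from the junction to ground; the shunt arm Z3 also runs from the junction to ground. They appear in parallel: Z3 || Z2 = 470 - j1.087 Ω.
Step 4 — Series with input arm Z1: Z_in = Z1 + (Z3 || Z2) = 470 + j227.2 Ω = 522∠25.8° Ω.
Step 5 — Source phasor: V = 50.7∠-30.0° V = 43.91 - j25.35 V.
Step 6 — Current: I = V / Z = 0.0546 - j0.08032 A = 0.09712∠-55.8° A.
Step 7 — Complex power: S = V·I* = 4.434 + j2.143 VA.
Step 8 — Real power: P = Re(S) = 4.434 W.
Step 9 — Reactive power: Q = Im(S) = 2.143 VAR.
Step 10 — Apparent power: |S| = 4.924 VA.
Step 11 — Power factor: PF = P/|S| = 0.9004 (lagging).

(a) P = 4.434 W  (b) Q = 2.143 VAR  (c) S = 4.924 VA  (d) PF = 0.9004 (lagging)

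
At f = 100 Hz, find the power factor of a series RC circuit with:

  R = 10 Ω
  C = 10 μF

Step 1 — Angular frequency: ω = 2π·f = 2π·100 = 628.3 rad/s.
Step 2 — Component impedances:
  R: Z = R = 10 Ω
  C: Z = 1/(jωC) = -j/(ω·C) = 0 - j159.2 Ω
Step 3 — Series combination: Z_total = R + C = 10 - j159.2 Ω = 159.5∠-86.4° Ω.
Step 4 — Power factor: PF = cos(φ) = Re(Z)/|Z| = 10/159.47 = 0.06271.
Step 5 — Type: Im(Z) = -159.2 ⇒ leading (phase φ = -86.4°).

PF = 0.06271 (leading, φ = -86.4°)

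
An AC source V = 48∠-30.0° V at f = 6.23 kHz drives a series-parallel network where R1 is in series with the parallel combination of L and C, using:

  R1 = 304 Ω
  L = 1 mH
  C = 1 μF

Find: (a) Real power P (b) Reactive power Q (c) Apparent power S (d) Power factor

Step 1 — Angular frequency: ω = 2π·f = 2π·6230 = 3.914e+04 rad/s.
Step 2 — Component impedances:
  R1: Z = R = 304 Ω
  L: Z = jωL = j·3.914e+04·0.001 = 0 + j39.14 Ω
  C: Z = 1/(jωC) = -j/(ω·C) = 0 - j25.55 Ω
Step 3 — Parallel branch: L || C = 1/(1/L + 1/C) = 0 - j73.54 Ω.
Step 4 — Series with R1: Z_total = R1 + (L || C) = 304 - j73.54 Ω = 312.8∠-13.6° Ω.
Step 5 — Source phasor: V = 48∠-30.0° V = 41.57 - j24 V.
Step 6 — Current: I = V / Z = 0.1472 - j0.04333 A = 0.1535∠-16.4° A.
Step 7 — Complex power: S = V·I* = 7.16 - j1.732 VA.
Step 8 — Real power: P = Re(S) = 7.16 W.
Step 9 — Reactive power: Q = Im(S) = -1.732 VAR.
Step 10 — Apparent power: |S| = 7.366 VA.
Step 11 — Power factor: PF = P/|S| = 0.972 (leading).

(a) P = 7.16 W  (b) Q = -1.732 VAR  (c) S = 7.366 VA  (d) PF = 0.972 (leading)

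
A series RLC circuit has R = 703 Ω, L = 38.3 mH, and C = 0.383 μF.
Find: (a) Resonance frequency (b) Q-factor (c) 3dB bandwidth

Step 1 — Resonance: ω₀ = 1/√(LC) = 1/√(0.0383·3.83e-07) = 8257 rad/s.
Step 2 — f₀ = ω₀/(2π) = 1314 Hz.
Step 3 — Series Q: Q = ω₀L/R = 8257·0.0383/703 = 0.4498.
Step 4 — Bandwidth: Δω = ω₀/Q = 1.836e+04 rad/s; BW = Δω/(2π) = 2921 Hz.

(a) f₀ = 1314 Hz  (b) Q = 0.4498  (c) BW = 2921 Hz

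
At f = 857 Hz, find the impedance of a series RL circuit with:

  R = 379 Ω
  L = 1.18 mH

Step 1 — Angular frequency: ω = 2π·f = 2π·857 = 5385 rad/s.
Step 2 — Component impedances:
  R: Z = R = 379 Ω
  L: Z = jωL = j·5385·0.00118 = 0 + j6.354 Ω
Step 3 — Series combination: Z_total = R + L = 379 + j6.354 Ω = 379.1∠1.0° Ω.

Z = 379 + j6.354 Ω = 379.1∠1.0° Ω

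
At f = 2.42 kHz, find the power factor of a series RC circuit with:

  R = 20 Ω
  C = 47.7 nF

Step 1 — Angular frequency: ω = 2π·f = 2π·2420 = 1.521e+04 rad/s.
Step 2 — Component impedances:
  R: Z = R = 20 Ω
  C: Z = 1/(jωC) = -j/(ω·C) = 0 - j1379 Ω
Step 3 — Series combination: Z_total = R + C = 20 - j1379 Ω = 1379∠-89.2° Ω.
Step 4 — Power factor: PF = cos(φ) = Re(Z)/|Z| = 20/1379 = 0.0145.
Step 5 — Type: Im(Z) = -1379 ⇒ leading (phase φ = -89.2°).

PF = 0.0145 (leading, φ = -89.2°)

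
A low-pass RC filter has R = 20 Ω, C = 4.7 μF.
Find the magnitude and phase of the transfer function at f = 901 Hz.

Step 1 — Angular frequency: ω = 2π·901 = 5661 rad/s.
Step 2 — Transfer function: H(jω) = 1/(1 + jωRC).
Step 3 — Denominator: 1 + jωRC = 1 + j·5661·20·4.7e-06 = 1 + j0.5321.
Step 4 — H = 0.7793 - j0.4147.
Step 5 — Magnitude: |H| = 0.8828 (-1.1 dB); phase: φ = -28.0°.

|H| = 0.8828 (-1.1 dB), φ = -28.0°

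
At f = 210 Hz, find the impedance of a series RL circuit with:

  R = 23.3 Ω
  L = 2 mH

Step 1 — Angular frequency: ω = 2π·f = 2π·210 = 1319 rad/s.
Step 2 — Component impedances:
  R: Z = R = 23.3 Ω
  L: Z = jωL = j·1319·0.002 = 0 + j2.639 Ω
Step 3 — Series combination: Z_total = R + L = 23.3 + j2.639 Ω = 23.45∠6.5° Ω.

Z = 23.3 + j2.639 Ω = 23.45∠6.5° Ω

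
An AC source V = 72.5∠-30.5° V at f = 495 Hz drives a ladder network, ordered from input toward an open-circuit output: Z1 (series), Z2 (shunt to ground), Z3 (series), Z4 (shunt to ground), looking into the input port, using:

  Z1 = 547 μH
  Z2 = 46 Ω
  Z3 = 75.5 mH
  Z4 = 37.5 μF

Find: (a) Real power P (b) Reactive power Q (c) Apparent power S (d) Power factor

Step 1 — Angular frequency: ω = 2π·f = 2π·495 = 3110 rad/s.
Step 2 — Component impedances:
  Z1: Z = jωL = j·3110·0.000547 = 0 + j1.701 Ω
  Z2: Z = R = 46 Ω
  Z3: Z = jωL = j·3110·0.0755 = 0 + j234.8 Ω
  Z4: Z = 1/(jωC) = -j/(ω·C) = 0 - j8.574 Ω
Step 3 — Ladder network (open output): work backward from the far end, alternating series and parallel combinations. Z_in = 44.17 + j10.68 Ω = 45.45∠13.6° Ω.
Step 4 — Source phasor: V = 72.5∠-30.5° V = 62.47 - j36.8 V.
Step 5 — Current: I = V / Z = 1.146 - j1.11 A = 1.595∠-44.1° A.
Step 6 — Complex power: S = V·I* = 112.4 + j27.19 VA.
Step 7 — Real power: P = Re(S) = 112.4 W.
Step 8 — Reactive power: Q = Im(S) = 27.19 VAR.
Step 9 — Apparent power: |S| = 115.7 VA.
Step 10 — Power factor: PF = P/|S| = 0.972 (lagging).

(a) P = 112.4 W  (b) Q = 27.19 VAR  (c) S = 115.7 VA  (d) PF = 0.972 (lagging)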